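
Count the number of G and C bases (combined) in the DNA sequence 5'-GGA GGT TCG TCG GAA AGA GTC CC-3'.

14

A=5, T=4, G=9, C=5
G+C = 9 + 5 = 14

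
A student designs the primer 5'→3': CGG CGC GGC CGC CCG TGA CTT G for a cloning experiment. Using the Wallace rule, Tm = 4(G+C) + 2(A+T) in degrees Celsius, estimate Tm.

Counting bases: A=1, T=3, C=9, G=9
So N_AT = 4 and N_GC = 18.
Tm = 2×4 + 4×18 = 80°C

80°C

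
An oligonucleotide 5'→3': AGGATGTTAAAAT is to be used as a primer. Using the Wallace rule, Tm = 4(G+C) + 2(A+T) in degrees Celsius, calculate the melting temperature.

32°C

C=0, A=6, G=3, T=4
So N_AT = 10 and N_GC = 3.
Tm = 2(10) + 4(3) = 20 + 12 = 32°C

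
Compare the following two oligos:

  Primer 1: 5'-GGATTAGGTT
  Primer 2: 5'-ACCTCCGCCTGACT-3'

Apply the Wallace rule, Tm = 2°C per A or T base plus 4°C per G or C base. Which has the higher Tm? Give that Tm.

Primer 2, 46°C

Primer 1: A+T=6, G+C=4 → Tm = 2(6)+4(4) = 28°C
Primer 2: A+T=5, G+C=9 → Tm = 2(5)+4(9) = 46°C
28°C vs 46°C → primer 2 is higher.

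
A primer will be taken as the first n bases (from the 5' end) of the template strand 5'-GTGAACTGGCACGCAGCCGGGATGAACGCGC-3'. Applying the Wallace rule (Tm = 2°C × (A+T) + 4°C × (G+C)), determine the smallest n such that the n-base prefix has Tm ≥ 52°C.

n = 16

First 15 bases: GTGAACTGGCACGCA → Tm = 48°C (< 52°C)
First 16 bases: GTGAACTGGCACGCAG → Tm = 52°C (≥ 52°C)
Each additional base adds 2°C (A/T) or 4°C (G/C), so Tm is non-decreasing in n; n = 16 is the first length to reach 52°C.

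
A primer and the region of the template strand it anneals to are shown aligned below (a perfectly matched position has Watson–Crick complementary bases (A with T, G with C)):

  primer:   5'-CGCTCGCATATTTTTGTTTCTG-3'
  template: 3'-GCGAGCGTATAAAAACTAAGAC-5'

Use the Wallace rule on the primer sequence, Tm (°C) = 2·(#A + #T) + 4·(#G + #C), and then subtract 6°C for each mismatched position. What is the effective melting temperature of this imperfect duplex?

56°C

Primer base counts: A=2, T=11, G=4, C=5 → A+T=13, G+C=9
Perfect-match Tm = 2(13) + 4(9) = 26 + 36 = 62°C
Mismatches (positions where the bases are not complementary): 1 (at position 17)
Effective Tm = 62 − 1×6 = 62 − 6 = 56°C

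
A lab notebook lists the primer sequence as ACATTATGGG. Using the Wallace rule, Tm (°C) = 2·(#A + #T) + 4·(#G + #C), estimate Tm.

28°C

Counting bases: C=1, A=3, T=3, G=3
AT pairs contribute 6, GC pairs contribute 4.
Tm = 2(6) + 4(4) = 12 + 16 = 28°C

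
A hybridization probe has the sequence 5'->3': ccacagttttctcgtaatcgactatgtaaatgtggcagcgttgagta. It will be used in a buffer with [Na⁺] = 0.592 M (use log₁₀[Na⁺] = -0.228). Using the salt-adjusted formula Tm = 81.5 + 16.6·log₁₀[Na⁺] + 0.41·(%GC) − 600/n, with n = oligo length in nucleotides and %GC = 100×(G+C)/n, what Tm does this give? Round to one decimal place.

Length n = 47. Base counts: G=11, T=15, C=9, A=12
G+C = 20, so %GC = 20/47 × 100 = 42.553%
Salt term: 16.6 × (-0.228) = -3.785
GC term: 0.41 × 42.553 = 17.447; length term: −600/47 = −12.766
Tm = 81.5 + (-3.785) + 17.447 − 12.766 = 82.396 → 82.4°C

82.4°C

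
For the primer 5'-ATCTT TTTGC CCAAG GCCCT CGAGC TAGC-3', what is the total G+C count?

16

Scanning the sequence gives G=6, C=10, T=8, A=5.
G+C = 6 + 10 = 16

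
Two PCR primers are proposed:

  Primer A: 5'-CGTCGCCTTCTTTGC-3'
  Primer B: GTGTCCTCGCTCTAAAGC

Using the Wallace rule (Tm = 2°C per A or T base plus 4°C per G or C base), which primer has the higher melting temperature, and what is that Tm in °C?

Primer A: A+T=6, G+C=9 → Tm = 2(6)+4(9) = 48°C
Primer B: A+T=8, G+C=10 → Tm = 2(8)+4(10) = 56°C
48°C vs 56°C → primer B is higher.

Primer B, 56°C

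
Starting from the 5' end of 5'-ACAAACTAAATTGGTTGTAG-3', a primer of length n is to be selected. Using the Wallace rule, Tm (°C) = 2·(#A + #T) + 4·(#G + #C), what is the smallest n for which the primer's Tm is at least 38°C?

First 14 bases: ACAAACTAAATTGG → Tm = 36°C (< 38°C)
First 15 bases: ACAAACTAAATTGGT → Tm = 38°C (≥ 38°C)
Since every base adds ≥2°C, Tm only increases with n, so the threshold is first crossed at n = 15.

n = 15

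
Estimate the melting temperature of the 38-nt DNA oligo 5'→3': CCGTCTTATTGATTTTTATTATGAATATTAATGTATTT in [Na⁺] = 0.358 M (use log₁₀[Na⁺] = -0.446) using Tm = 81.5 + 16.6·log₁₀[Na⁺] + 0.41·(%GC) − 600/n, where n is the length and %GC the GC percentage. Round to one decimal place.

Length n = 38. Scanning the sequence gives A=10, G=4, C=3, T=21.
G+C = 7, so %GC = 7/38 × 100 = 18.421%
Salt term: 16.6 × (-0.446) = -7.404
GC term: 0.41 × 18.421 = 7.553; length term: −600/38 = −15.789
Tm = 81.5 + (-7.404) + 7.553 − 15.789 = 65.86 → 65.9°C

65.9°C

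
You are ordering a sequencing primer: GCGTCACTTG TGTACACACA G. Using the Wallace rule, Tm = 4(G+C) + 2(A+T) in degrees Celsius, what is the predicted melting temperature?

64°C

Base counts: T=5, C=6, A=5, G=5
AT pairs contribute 10, GC pairs contribute 11.
Tm = 2(10) + 4(11) = 20 + 44 = 64°C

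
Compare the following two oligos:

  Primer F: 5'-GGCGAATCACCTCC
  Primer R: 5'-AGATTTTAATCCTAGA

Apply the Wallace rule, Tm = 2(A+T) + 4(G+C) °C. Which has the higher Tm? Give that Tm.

Primer F: A+T=5, G+C=9 → Tm = 2(5)+4(9) = 46°C
Primer R: A+T=12, G+C=4 → Tm = 2(12)+4(4) = 40°C
46°C vs 40°C → primer F is higher.

Primer F, 46°C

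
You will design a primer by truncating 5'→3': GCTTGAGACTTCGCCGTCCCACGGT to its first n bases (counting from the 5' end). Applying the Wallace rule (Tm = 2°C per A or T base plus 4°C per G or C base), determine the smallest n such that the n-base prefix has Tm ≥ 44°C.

First 13 bases: GCTTGAGACTTCG → Tm = 40°C (< 44°C)
First 14 bases: GCTTGAGACTTCGC → Tm = 44°C (≥ 44°C)
Since every base adds ≥2°C, Tm only increases with n, so the threshold is first crossed at n = 14.

n = 14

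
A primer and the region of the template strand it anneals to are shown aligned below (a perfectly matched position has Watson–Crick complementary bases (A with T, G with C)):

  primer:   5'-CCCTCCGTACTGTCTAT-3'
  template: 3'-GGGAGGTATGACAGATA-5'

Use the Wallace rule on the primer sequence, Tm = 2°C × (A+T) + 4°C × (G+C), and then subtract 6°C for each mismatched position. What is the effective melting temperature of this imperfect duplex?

Primer base counts: A=2, T=6, G=2, C=7 → A+T=8, G+C=9
Perfect-match Tm = 2(8) + 4(9) = 16 + 36 = 52°C
Mismatches (positions where the bases are not complementary): 1 (at position 7)
Effective Tm = 52 − 1×6 = 52 − 6 = 46°C

46°C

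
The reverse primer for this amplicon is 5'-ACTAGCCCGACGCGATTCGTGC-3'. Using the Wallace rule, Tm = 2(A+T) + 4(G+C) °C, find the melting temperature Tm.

Scanning the sequence gives T=4, G=6, A=4, C=8.
A+T = 8, G+C = 14
Tm = 2(8) + 4(14) = 16 + 56 = 72°C

72°C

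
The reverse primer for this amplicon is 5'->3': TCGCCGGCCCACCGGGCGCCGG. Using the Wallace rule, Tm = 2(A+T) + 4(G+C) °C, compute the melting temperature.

Scanning the sequence gives T=1, A=1, C=11, G=9.
So N_AT = 2 and N_GC = 20.
Tm = 2(2) + 4(20) = 4 + 80 = 84°C

84°C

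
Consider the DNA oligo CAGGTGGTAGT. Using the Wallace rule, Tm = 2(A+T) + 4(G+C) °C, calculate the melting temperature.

34°C

G=5, T=3, A=2, C=1
So N_AT = 5 and N_GC = 6.
Tm = 2×5 + 4×6 = 34°C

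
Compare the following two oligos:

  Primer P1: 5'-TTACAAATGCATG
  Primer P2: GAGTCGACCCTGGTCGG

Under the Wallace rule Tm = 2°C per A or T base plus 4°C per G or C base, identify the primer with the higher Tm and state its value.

Primer P2, 58°C

Primer P1: A+T=9, G+C=4 → Tm = 2(9)+4(4) = 34°C
Primer P2: A+T=5, G+C=12 → Tm = 2(5)+4(12) = 58°C
34°C vs 58°C → primer P2 is higher.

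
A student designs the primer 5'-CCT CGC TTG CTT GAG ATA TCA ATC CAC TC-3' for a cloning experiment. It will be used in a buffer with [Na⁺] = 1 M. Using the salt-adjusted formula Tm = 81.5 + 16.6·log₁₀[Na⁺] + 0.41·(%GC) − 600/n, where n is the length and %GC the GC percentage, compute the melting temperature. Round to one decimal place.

80.6°C

Length n = 29. Scanning the sequence gives C=10, T=9, G=4, A=6.
G+C = 14, so %GC = 14/29 × 100 = 48.276%
Salt term: 16.6 × (0) = 0
GC term: 0.41 × 48.276 = 19.793; length term: −600/29 = −20.69
Tm = 81.5 + (0) + 19.793 − 20.69 = 80.603 → 80.6°C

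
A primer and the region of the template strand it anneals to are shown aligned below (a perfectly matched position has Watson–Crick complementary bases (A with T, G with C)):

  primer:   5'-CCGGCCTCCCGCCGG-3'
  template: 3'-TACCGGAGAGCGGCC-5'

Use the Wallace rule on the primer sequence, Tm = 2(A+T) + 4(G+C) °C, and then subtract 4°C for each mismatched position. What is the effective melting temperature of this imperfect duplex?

Primer base counts: A=0, T=1, G=5, C=9 → A+T=1, G+C=14
Perfect-match Tm = 2(1) + 4(14) = 2 + 56 = 58°C
Mismatches (positions where the bases are not complementary): 3 (at positions 1, 2, 9)
Effective Tm = 58 − 3×4 = 58 − 12 = 46°C

46°C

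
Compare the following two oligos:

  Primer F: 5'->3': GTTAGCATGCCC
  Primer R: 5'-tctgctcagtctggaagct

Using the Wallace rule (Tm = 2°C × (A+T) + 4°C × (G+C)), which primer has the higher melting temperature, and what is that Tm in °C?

Primer F: A+T=5, G+C=7 → Tm = 2(5)+4(7) = 38°C
Primer R: A+T=9, G+C=10 → Tm = 2(9)+4(10) = 58°C
38°C vs 58°C → primer R is higher.

Primer R, 58°C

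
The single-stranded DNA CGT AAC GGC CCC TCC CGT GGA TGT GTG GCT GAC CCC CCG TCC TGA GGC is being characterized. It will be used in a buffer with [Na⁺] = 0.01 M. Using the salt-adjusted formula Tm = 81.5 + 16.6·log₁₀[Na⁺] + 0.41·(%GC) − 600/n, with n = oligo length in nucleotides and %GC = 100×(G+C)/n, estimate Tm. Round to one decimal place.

Length n = 48. Scanning the sequence gives A=5, T=9, C=19, G=15.
G+C = 34, so %GC = 34/48 × 100 = 70.833%
Salt term: 16.6 × (-2) = -33.2
GC term: 0.41 × 70.833 = 29.042; length term: −600/48 = −12.5
Tm = 81.5 + (-33.2) + 29.042 − 12.5 = 64.842 → 64.8°C

64.8°C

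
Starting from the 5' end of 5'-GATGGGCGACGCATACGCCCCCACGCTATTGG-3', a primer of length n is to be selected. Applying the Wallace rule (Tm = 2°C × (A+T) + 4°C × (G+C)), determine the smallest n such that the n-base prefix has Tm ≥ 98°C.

First 29 bases: GATGGGCGACGCATACGCCCCCACGCTAT → Tm = 96°C (< 98°C)
First 30 bases: GATGGGCGACGCATACGCCCCCACGCTATT → Tm = 98°C (≥ 98°C)
Since every base adds ≥2°C, Tm only increases with n, so the threshold is first crossed at n = 30.

n = 30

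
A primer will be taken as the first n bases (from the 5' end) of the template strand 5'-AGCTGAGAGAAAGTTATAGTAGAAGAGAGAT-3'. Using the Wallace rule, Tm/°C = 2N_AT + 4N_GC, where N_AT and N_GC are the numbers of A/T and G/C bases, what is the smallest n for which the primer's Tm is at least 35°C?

n = 13

First 12 bases: AGCTGAGAGAAA → Tm = 34°C (< 35°C)
First 13 bases: AGCTGAGAGAAAG → Tm = 38°C (≥ 35°C)
Each additional base adds 2°C (A/T) or 4°C (G/C), so Tm is non-decreasing in n; n = 13 is the first length to reach 35°C.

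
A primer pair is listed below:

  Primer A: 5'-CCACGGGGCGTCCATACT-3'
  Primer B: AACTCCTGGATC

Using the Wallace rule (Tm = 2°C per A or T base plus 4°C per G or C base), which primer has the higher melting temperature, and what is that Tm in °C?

Primer A, 60°C

Primer A: A+T=6, G+C=12 → Tm = 2(6)+4(12) = 60°C
Primer B: A+T=6, G+C=6 → Tm = 2(6)+4(6) = 36°C
60°C vs 36°C → primer A is higher.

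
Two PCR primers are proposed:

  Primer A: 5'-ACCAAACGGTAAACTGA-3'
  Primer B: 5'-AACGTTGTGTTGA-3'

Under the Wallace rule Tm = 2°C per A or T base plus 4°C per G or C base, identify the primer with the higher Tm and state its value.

Primer A: A+T=10, G+C=7 → Tm = 2(10)+4(7) = 48°C
Primer B: A+T=8, G+C=5 → Tm = 2(8)+4(5) = 36°C
48°C vs 36°C → primer A is higher.

Primer A, 48°C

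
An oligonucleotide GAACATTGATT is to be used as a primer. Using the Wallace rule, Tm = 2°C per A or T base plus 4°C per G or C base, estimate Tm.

G=2, A=4, T=4, C=1
So N_AT = 8 and N_GC = 3.
Tm = 2×8 + 4×3 = 28°C

28°C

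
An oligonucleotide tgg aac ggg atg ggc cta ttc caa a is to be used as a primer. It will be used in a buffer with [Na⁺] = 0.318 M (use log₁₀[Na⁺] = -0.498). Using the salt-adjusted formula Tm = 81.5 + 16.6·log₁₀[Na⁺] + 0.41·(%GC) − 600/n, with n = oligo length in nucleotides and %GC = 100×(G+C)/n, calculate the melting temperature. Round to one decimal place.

70.6°C

Length n = 25. C=5, A=7, G=8, T=5
G+C = 13, so %GC = 13/25 × 100 = 52%
Salt term: 16.6 × (-0.498) = -8.267
GC term: 0.41 × 52 = 21.32; length term: −600/25 = −24
Tm = 81.5 + (-8.267) + 21.32 − 24 = 70.553 → 70.6°C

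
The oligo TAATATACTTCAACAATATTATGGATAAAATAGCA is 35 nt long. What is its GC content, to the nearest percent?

20%

Scanning the sequence gives C=4, A=17, T=11, G=3.
G+C = 3 + 4 = 7 out of 35 bases
%GC = 7/35 × 100 = 20% ≈ 20%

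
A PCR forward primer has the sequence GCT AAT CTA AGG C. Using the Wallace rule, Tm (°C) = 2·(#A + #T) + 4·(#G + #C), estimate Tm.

Scanning the sequence gives A=4, C=3, T=3, G=3.
A+T = 7, G+C = 6
Tm = 2(7) + 4(6) = 14 + 24 = 38°C

38°C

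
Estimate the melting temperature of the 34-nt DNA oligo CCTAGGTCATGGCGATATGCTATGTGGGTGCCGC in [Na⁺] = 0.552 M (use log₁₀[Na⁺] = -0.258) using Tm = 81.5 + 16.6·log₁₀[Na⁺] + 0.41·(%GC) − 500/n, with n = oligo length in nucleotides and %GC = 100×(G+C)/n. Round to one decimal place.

Length n = 34. Counting bases: G=12, T=9, A=5, C=8
G+C = 20, so %GC = 20/34 × 100 = 58.824%
Salt term: 16.6 × (-0.258) = -4.283
GC term: 0.41 × 58.824 = 24.118; length term: −500/34 = −14.706
Tm = 81.5 + (-4.283) + 24.118 − 14.706 = 86.629 → 86.6°C

86.6°C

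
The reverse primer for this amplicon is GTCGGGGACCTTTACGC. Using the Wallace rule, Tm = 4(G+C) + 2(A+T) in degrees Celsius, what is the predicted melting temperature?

Counting bases: C=5, T=4, A=2, G=6
So N_AT = 6 and N_GC = 11.
Tm = 2(6) + 4(11) = 12 + 44 = 56°C

56°C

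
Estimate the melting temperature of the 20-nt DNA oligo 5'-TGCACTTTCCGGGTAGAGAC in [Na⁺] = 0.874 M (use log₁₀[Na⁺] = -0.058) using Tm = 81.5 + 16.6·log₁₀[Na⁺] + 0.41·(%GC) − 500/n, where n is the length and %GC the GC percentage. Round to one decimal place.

Length n = 20. Base counts: A=4, G=6, C=5, T=5
G+C = 11, so %GC = 11/20 × 100 = 55%
Salt term: 16.6 × (-0.058) = -0.963
GC term: 0.41 × 55 = 22.55; length term: −500/20 = −25
Tm = 81.5 + (-0.963) + 22.55 − 25 = 78.087 → 78.1°C

78.1°C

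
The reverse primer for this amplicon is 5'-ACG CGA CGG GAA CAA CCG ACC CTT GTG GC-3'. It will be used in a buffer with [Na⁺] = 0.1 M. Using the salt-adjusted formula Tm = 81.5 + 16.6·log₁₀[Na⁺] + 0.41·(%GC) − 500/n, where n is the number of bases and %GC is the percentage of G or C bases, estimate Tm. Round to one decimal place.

Length n = 29. Counting bases: A=7, C=10, G=9, T=3
G+C = 19, so %GC = 19/29 × 100 = 65.517%
Salt term: 16.6 × (-1) = -16.6
GC term: 0.41 × 65.517 = 26.862; length term: −500/29 = −17.241
Tm = 81.5 + (-16.6) + 26.862 − 17.241 = 74.521 → 74.5°C

74.5°C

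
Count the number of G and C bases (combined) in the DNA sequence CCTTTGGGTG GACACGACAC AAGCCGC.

17

Base counts: C=9, A=6, G=8, T=4
G+C = 8 + 9 = 17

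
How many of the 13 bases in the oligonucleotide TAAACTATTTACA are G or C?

2

Scanning the sequence gives T=5, A=6, C=2, G=0.
Total G or C: 0 + 2 = 2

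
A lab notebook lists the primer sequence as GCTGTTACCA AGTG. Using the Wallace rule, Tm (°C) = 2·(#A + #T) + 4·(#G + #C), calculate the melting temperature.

T=4, C=3, A=3, G=4
A+T = 7, G+C = 7
Tm = 4·7 + 2·7 = 28 + 14 = 42°C

42°C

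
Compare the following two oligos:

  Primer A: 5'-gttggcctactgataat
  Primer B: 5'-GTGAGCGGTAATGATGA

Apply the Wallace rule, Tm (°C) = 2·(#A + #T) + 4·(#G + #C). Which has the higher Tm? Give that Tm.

Primer A: A+T=10, G+C=7 → Tm = 2(10)+4(7) = 48°C
Primer B: A+T=9, G+C=8 → Tm = 2(9)+4(8) = 50°C
48°C vs 50°C → primer B is higher.

Primer B, 50°C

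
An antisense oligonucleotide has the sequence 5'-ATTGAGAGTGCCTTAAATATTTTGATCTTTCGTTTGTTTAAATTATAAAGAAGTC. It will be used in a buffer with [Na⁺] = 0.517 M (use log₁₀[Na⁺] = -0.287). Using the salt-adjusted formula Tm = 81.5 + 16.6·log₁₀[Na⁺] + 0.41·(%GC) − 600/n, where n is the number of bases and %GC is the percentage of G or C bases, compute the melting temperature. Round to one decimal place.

Length n = 55. Scanning the sequence gives C=5, A=17, T=24, G=9.
G+C = 14, so %GC = 14/55 × 100 = 25.455%
Salt term: 16.6 × (-0.287) = -4.764
GC term: 0.41 × 25.455 = 10.437; length term: −600/55 = −10.909
Tm = 81.5 + (-4.764) + 10.437 − 10.909 = 76.264 → 76.3°C

76.3°C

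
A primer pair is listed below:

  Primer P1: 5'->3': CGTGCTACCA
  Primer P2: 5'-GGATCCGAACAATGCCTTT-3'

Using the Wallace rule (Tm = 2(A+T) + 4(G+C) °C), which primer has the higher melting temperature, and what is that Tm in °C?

Primer P1: A+T=4, G+C=6 → Tm = 2(4)+4(6) = 32°C
Primer P2: A+T=10, G+C=9 → Tm = 2(10)+4(9) = 56°C
32°C vs 56°C → primer P2 is higher.

Primer P2, 56°C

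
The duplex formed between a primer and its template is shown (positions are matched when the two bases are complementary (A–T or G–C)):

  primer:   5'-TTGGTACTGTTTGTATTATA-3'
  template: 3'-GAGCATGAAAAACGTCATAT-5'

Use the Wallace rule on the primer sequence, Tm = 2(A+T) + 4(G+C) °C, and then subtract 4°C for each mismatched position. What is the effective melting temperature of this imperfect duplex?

30°C

Primer base counts: A=4, T=11, G=4, C=1 → A+T=15, G+C=5
Perfect-match Tm = 2(15) + 4(5) = 30 + 20 = 50°C
Mismatches (positions where the bases are not complementary): 5 (at positions 1, 3, 9, 14, 16)
Effective Tm = 50 − 5×4 = 50 − 20 = 30°C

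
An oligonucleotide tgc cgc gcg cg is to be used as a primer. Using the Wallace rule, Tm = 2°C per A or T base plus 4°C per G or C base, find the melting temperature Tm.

Counting bases: G=5, A=0, C=5, T=1
So N_AT = 1 and N_GC = 10.
Tm = 2×1 + 4×10 = 42°C

42°C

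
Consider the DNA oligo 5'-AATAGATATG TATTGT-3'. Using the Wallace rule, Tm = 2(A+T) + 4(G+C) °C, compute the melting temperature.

38°C

Scanning the sequence gives G=3, C=0, A=6, T=7.
AT pairs contribute 13, GC pairs contribute 3.
Tm = 2(13) + 4(3) = 26 + 12 = 38°C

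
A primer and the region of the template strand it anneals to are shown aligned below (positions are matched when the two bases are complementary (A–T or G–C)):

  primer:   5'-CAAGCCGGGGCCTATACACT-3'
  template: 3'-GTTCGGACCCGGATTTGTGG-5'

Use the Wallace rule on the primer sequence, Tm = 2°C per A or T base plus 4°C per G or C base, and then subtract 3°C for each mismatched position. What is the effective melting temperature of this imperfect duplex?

55°C

Primer base counts: A=5, T=3, G=5, C=7 → A+T=8, G+C=12
Perfect-match Tm = 2(8) + 4(12) = 16 + 48 = 64°C
Mismatches (positions where the bases are not complementary): 3 (at positions 7, 15, 20)
Effective Tm = 64 − 3×3 = 64 − 9 = 55°C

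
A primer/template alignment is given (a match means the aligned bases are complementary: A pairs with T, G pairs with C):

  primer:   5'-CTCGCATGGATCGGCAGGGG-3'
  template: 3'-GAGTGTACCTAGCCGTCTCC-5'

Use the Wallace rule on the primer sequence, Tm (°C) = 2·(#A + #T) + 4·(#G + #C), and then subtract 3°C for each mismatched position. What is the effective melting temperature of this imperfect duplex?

Primer base counts: A=3, T=3, G=9, C=5 → A+T=6, G+C=14
Perfect-match Tm = 2(6) + 4(14) = 12 + 56 = 68°C
Mismatches (positions where the bases are not complementary): 2 (at positions 4, 18)
Effective Tm = 68 − 2×3 = 68 − 6 = 62°C

62°C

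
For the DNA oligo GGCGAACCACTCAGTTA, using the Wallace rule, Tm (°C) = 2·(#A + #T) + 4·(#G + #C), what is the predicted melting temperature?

Scanning the sequence gives C=5, G=4, A=5, T=3.
So N_AT = 8 and N_GC = 9.
Tm = 2×8 + 4×9 = 52°C

52°C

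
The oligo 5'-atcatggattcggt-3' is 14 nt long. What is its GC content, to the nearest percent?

Base counts: T=5, C=2, G=4, A=3
G+C = 4 + 2 = 6 out of 14 bases
%GC = 6/14 × 100 = 42.86% ≈ 43%

43%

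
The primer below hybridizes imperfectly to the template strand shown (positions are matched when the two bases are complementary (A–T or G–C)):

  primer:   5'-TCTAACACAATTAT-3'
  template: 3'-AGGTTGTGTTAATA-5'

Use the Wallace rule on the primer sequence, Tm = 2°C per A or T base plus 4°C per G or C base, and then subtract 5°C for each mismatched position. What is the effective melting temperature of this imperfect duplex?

Primer base counts: A=6, T=5, G=0, C=3 → A+T=11, G+C=3
Perfect-match Tm = 2(11) + 4(3) = 22 + 12 = 34°C
Mismatches (positions where the bases are not complementary): 1 (at position 3)
Effective Tm = 34 − 1×5 = 34 − 5 = 29°C

29°C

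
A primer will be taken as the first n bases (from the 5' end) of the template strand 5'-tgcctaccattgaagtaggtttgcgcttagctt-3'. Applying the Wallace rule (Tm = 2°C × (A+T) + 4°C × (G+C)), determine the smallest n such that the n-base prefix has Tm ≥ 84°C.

First 28 bases: TGCCTACCATTGAAGTAGGTTTGCGCTT → Tm = 82°C (< 84°C)
First 29 bases: TGCCTACCATTGAAGTAGGTTTGCGCTTA → Tm = 84°C (≥ 84°C)
Since every base adds ≥2°C, Tm only increases with n, so the threshold is first crossed at n = 29.

n = 29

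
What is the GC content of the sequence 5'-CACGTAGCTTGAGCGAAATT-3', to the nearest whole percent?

45%

Counting bases: A=6, C=4, G=5, T=5
G+C = 5 + 4 = 9 out of 20 bases
%GC = 9/20 × 100 = 45% ≈ 45%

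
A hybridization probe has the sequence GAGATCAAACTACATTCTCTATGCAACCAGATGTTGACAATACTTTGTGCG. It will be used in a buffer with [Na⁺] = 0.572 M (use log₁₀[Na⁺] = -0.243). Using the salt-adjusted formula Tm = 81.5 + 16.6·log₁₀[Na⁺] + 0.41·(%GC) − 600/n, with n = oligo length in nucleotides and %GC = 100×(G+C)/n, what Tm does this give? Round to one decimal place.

Length n = 51. Scanning the sequence gives T=15, G=9, C=11, A=16.
G+C = 20, so %GC = 20/51 × 100 = 39.216%
Salt term: 16.6 × (-0.243) = -4.034
GC term: 0.41 × 39.216 = 16.079; length term: −600/51 = −11.765
Tm = 81.5 + (-4.034) + 16.079 − 11.765 = 81.78 → 81.8°C

81.8°C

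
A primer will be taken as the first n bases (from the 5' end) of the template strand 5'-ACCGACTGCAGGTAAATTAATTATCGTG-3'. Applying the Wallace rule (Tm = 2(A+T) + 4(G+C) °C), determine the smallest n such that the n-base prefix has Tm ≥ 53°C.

n = 19

First 18 bases: ACCGACTGCAGGTAAATT → Tm = 52°C (< 53°C)
First 19 bases: ACCGACTGCAGGTAAATTA → Tm = 54°C (≥ 53°C)
Each additional base adds 2°C (A/T) or 4°C (G/C), so Tm is non-decreasing in n; n = 19 is the first length to reach 53°C.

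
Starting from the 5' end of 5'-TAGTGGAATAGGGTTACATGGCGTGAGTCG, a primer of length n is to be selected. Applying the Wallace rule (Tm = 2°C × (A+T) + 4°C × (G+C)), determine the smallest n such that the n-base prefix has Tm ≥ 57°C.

First 20 bases: TAGTGGAATAGGGTTACATG → Tm = 56°C (< 57°C)
First 21 bases: TAGTGGAATAGGGTTACATGG → Tm = 60°C (≥ 57°C)
Each additional base adds 2°C (A/T) or 4°C (G/C), so Tm is non-decreasing in n; n = 21 is the first length to reach 57°C.

n = 21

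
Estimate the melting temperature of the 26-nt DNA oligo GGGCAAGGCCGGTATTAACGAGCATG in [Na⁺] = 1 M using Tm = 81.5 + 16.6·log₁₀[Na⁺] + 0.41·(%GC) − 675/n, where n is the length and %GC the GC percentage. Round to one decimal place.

79.2°C

Length n = 26. Scanning the sequence gives C=5, T=4, A=7, G=10.
G+C = 15, so %GC = 15/26 × 100 = 57.692%
Salt term: 16.6 × (0) = 0
GC term: 0.41 × 57.692 = 23.654; length term: −675/26 = −25.962
Tm = 81.5 + (0) + 23.654 − 25.962 = 79.192 → 79.2°C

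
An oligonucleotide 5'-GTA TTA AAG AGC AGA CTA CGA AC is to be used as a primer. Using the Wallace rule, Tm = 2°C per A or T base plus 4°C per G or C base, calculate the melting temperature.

64°C

C=4, G=5, T=4, A=10
A+T = 14, G+C = 9
Tm = 4·9 + 2·14 = 36 + 28 = 64°C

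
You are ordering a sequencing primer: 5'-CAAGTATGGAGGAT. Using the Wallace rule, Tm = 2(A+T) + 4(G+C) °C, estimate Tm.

G=5, A=5, T=3, C=1
AT pairs contribute 8, GC pairs contribute 6.
Tm = 4·6 + 2·8 = 24 + 16 = 40°C

40°C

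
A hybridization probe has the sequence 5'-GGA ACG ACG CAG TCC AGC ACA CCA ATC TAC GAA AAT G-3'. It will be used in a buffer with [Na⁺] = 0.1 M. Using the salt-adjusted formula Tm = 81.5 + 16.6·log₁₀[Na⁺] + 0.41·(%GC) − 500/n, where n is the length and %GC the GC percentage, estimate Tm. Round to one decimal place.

Length n = 37. A=14, T=4, G=8, C=11
G+C = 19, so %GC = 19/37 × 100 = 51.351%
Salt term: 16.6 × (-1) = -16.6
GC term: 0.41 × 51.351 = 21.054; length term: −500/37 = −13.514
Tm = 81.5 + (-16.6) + 21.054 − 13.514 = 72.44 → 72.4°C

72.4°C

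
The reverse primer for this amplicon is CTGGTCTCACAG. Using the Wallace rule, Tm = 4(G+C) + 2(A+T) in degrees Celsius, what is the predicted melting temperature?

38°C

Scanning the sequence gives A=2, G=3, C=4, T=3.
AT pairs contribute 5, GC pairs contribute 7.
Tm = 2×5 + 4×7 = 38°C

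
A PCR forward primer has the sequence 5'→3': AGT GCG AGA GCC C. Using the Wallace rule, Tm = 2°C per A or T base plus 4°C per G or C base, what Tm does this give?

Counting bases: A=3, C=4, T=1, G=5
AT pairs contribute 4, GC pairs contribute 9.
Tm = 4·9 + 2·4 = 36 + 8 = 44°C

44°C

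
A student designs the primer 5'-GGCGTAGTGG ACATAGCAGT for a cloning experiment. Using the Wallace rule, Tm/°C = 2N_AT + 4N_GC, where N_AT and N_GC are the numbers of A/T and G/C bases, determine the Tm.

62°C

A=5, T=4, G=8, C=3
So N_AT = 9 and N_GC = 11.
Tm = 2×9 + 4×11 = 62°C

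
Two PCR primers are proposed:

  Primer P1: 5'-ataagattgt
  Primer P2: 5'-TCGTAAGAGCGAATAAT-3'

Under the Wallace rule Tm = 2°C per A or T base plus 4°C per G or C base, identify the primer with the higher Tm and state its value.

Primer P1: A+T=8, G+C=2 → Tm = 2(8)+4(2) = 24°C
Primer P2: A+T=11, G+C=6 → Tm = 2(11)+4(6) = 46°C
24°C vs 46°C → primer P2 is higher.

Primer P2, 46°C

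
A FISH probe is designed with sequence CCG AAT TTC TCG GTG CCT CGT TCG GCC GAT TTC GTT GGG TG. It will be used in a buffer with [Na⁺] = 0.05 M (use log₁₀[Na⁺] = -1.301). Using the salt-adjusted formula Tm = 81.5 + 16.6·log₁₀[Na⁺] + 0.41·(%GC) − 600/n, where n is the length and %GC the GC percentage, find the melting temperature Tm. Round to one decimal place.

69.3°C

Length n = 41. Base counts: T=14, G=13, C=11, A=3
G+C = 24, so %GC = 24/41 × 100 = 58.537%
Salt term: 16.6 × (-1.301) = -21.597
GC term: 0.41 × 58.537 = 24; length term: −600/41 = −14.634
Tm = 81.5 + (-21.597) + 24 − 14.634 = 69.269 → 69.3°C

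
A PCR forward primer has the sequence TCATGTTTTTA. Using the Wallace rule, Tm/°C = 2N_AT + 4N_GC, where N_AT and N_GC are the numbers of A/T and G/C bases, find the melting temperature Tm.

26°C

Base counts: T=7, G=1, C=1, A=2
AT pairs contribute 9, GC pairs contribute 2.
Tm = 2(9) + 4(2) = 18 + 8 = 26°C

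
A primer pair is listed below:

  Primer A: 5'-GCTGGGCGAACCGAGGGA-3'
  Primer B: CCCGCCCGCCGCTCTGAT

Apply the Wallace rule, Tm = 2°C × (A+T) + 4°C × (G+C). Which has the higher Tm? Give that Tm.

Primer A: A+T=5, G+C=13 → Tm = 2(5)+4(13) = 62°C
Primer B: A+T=4, G+C=14 → Tm = 2(4)+4(14) = 64°C
62°C vs 64°C → primer B is higher.

Primer B, 64°C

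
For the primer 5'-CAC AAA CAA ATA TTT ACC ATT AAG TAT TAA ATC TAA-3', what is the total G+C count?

7

Base counts: T=11, A=18, C=6, G=1
G+C = 1 + 6 = 7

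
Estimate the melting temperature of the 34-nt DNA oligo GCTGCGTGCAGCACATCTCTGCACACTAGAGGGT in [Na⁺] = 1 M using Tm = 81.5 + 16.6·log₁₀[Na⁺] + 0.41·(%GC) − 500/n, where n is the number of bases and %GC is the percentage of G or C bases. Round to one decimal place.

Length n = 34. Scanning the sequence gives C=10, T=7, A=7, G=10.
G+C = 20, so %GC = 20/34 × 100 = 58.824%
Salt term: 16.6 × (0) = 0
GC term: 0.41 × 58.824 = 24.118; length term: −500/34 = −14.706
Tm = 81.5 + (0) + 24.118 − 14.706 = 90.912 → 90.9°C

90.9°C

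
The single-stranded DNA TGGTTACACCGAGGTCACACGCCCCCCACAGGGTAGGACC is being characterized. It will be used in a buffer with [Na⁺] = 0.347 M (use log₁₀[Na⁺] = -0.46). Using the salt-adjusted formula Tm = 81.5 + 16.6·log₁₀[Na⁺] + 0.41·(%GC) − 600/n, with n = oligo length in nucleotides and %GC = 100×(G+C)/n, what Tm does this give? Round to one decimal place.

85.5°C

Length n = 40. Base counts: A=9, T=5, C=15, G=11
G+C = 26, so %GC = 26/40 × 100 = 65%
Salt term: 16.6 × (-0.46) = -7.636
GC term: 0.41 × 65 = 26.65; length term: −600/40 = −15
Tm = 81.5 + (-7.636) + 26.65 − 15 = 85.514 → 85.5°C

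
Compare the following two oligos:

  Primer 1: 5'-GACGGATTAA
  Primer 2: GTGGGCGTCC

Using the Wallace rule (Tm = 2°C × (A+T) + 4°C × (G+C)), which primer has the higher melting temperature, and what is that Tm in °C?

Primer 2, 36°C

Primer 1: A+T=6, G+C=4 → Tm = 2(6)+4(4) = 28°C
Primer 2: A+T=2, G+C=8 → Tm = 2(2)+4(8) = 36°C
28°C vs 36°C → primer 2 is higher.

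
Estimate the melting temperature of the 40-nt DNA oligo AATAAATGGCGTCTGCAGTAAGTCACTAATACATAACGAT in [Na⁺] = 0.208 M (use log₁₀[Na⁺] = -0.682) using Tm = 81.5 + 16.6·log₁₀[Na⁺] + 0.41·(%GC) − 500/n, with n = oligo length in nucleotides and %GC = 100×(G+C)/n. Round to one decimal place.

Length n = 40. A=16, T=10, C=7, G=7
G+C = 14, so %GC = 14/40 × 100 = 35%
Salt term: 16.6 × (-0.682) = -11.321
GC term: 0.41 × 35 = 14.35; length term: −500/40 = −12.5
Tm = 81.5 + (-11.321) + 14.35 − 12.5 = 72.029 → 72.0°C

72.0°C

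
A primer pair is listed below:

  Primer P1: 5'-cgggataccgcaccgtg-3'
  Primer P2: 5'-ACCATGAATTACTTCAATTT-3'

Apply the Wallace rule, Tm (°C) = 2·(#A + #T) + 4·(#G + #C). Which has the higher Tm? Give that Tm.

Primer P1, 58°C

Primer P1: A+T=5, G+C=12 → Tm = 2(5)+4(12) = 58°C
Primer P2: A+T=15, G+C=5 → Tm = 2(15)+4(5) = 50°C
58°C vs 50°C → primer P1 is higher.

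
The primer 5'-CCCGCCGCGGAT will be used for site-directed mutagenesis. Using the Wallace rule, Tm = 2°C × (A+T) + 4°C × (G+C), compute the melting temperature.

44°C

Base counts: C=6, T=1, A=1, G=4
So N_AT = 2 and N_GC = 10.
Tm = 2×2 + 4×10 = 44°C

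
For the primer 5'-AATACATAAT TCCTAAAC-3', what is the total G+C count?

Base counts: T=5, C=4, A=9, G=0
G+C = 0 + 4 = 4

4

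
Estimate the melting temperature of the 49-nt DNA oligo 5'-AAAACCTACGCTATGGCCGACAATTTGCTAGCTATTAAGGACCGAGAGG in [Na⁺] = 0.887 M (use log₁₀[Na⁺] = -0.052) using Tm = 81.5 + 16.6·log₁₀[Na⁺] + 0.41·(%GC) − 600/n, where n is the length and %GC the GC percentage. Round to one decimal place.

87.6°C

Length n = 49. Base counts: C=11, T=10, A=16, G=12
G+C = 23, so %GC = 23/49 × 100 = 46.939%
Salt term: 16.6 × (-0.052) = -0.863
GC term: 0.41 × 46.939 = 19.245; length term: −600/49 = −12.245
Tm = 81.5 + (-0.863) + 19.245 − 12.245 = 87.637 → 87.6°C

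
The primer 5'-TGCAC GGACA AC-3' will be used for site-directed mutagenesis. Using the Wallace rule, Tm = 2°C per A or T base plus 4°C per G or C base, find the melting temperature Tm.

38°C

C=4, A=4, G=3, T=1
So N_AT = 5 and N_GC = 7.
Tm = 2(5) + 4(7) = 10 + 28 = 38°C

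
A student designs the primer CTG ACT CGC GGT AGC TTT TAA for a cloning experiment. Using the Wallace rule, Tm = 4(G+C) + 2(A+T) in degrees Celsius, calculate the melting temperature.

Base counts: C=5, A=4, G=5, T=7
A+T = 11, G+C = 10
Tm = 4·10 + 2·11 = 40 + 22 = 62°C

62°C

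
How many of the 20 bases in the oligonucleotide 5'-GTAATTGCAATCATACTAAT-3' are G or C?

Counting bases: G=2, C=3, T=7, A=8
G+C = 2 + 3 = 5

5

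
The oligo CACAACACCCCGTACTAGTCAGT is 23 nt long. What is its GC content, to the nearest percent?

52%

Base counts: A=7, G=3, C=9, T=4
G+C = 3 + 9 = 12 out of 23 bases
%GC = 12/23 × 100 = 52.17% ≈ 52%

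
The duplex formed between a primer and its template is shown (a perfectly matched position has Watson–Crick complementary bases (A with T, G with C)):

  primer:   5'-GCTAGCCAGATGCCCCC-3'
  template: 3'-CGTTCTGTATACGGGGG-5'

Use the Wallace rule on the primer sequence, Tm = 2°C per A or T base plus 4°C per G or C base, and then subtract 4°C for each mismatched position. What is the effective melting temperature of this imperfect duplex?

46°C

Primer base counts: A=3, T=2, G=4, C=8 → A+T=5, G+C=12
Perfect-match Tm = 2(5) + 4(12) = 10 + 48 = 58°C
Mismatches (positions where the bases are not complementary): 3 (at positions 3, 6, 9)
Effective Tm = 58 − 3×4 = 58 − 12 = 46°C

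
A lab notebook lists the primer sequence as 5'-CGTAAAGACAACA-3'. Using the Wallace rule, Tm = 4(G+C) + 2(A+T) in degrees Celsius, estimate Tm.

36°C

Counting bases: G=2, A=7, T=1, C=3
So N_AT = 8 and N_GC = 5.
Tm = 2×8 + 4×5 = 36°C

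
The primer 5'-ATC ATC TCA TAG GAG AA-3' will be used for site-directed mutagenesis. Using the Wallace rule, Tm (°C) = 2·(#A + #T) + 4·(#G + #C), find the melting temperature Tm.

Counting bases: G=3, T=4, C=3, A=7
A+T = 11, G+C = 6
Tm = 2×11 + 4×6 = 46°C

46°C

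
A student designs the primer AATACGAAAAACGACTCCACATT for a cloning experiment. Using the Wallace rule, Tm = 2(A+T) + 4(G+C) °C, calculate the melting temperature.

62°C

Counting bases: A=11, G=2, C=6, T=4
AT pairs contribute 15, GC pairs contribute 8.
Tm = 2(15) + 4(8) = 30 + 32 = 62°C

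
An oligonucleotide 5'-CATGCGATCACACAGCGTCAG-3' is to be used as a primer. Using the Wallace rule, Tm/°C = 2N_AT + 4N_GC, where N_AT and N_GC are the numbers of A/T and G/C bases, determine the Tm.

Scanning the sequence gives G=5, A=6, C=7, T=3.
A+T = 9, G+C = 12
Tm = 4·12 + 2·9 = 48 + 18 = 66°C

66°C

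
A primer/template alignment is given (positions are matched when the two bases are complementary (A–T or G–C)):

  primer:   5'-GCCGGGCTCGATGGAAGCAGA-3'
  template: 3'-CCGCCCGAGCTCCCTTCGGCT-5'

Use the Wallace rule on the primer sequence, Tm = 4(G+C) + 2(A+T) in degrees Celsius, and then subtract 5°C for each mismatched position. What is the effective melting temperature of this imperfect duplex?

Primer base counts: A=5, T=2, G=9, C=5 → A+T=7, G+C=14
Perfect-match Tm = 2(7) + 4(14) = 14 + 56 = 70°C
Mismatches (positions where the bases are not complementary): 3 (at positions 2, 12, 19)
Effective Tm = 70 − 3×5 = 70 − 15 = 55°C

55°C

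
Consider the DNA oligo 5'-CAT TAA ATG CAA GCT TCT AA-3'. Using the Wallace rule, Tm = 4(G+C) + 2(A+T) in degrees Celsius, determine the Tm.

Counting bases: T=6, G=2, A=8, C=4
A+T = 14, G+C = 6
Tm = 4·6 + 2·14 = 24 + 28 = 52°C

52°C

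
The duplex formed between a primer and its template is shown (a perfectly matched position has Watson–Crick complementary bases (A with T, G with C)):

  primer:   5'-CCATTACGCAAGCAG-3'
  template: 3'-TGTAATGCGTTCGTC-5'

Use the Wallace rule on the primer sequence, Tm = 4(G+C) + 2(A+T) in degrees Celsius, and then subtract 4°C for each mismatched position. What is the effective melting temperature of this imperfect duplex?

Primer base counts: A=5, T=2, G=3, C=5 → A+T=7, G+C=8
Perfect-match Tm = 2(7) + 4(8) = 14 + 32 = 46°C
Mismatches (positions where the bases are not complementary): 1 (at position 1)
Effective Tm = 46 − 1×4 = 46 − 4 = 42°C

42°C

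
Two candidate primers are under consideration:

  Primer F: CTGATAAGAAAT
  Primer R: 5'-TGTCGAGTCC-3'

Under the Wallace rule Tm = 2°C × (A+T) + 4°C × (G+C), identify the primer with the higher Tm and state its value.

Primer R, 32°C

Primer F: A+T=9, G+C=3 → Tm = 2(9)+4(3) = 30°C
Primer R: A+T=4, G+C=6 → Tm = 2(4)+4(6) = 32°C
30°C vs 32°C → primer R is higher.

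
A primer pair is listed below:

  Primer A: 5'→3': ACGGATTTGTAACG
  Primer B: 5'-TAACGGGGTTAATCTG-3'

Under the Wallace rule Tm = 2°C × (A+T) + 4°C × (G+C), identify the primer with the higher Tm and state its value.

Primer A: A+T=8, G+C=6 → Tm = 2(8)+4(6) = 40°C
Primer B: A+T=9, G+C=7 → Tm = 2(9)+4(7) = 46°C
40°C vs 46°C → primer B is higher.

Primer B, 46°C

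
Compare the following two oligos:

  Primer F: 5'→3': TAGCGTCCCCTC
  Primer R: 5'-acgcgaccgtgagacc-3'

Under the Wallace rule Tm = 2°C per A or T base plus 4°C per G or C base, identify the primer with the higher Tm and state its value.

Primer R, 54°C

Primer F: A+T=4, G+C=8 → Tm = 2(4)+4(8) = 40°C
Primer R: A+T=5, G+C=11 → Tm = 2(5)+4(11) = 54°C
40°C vs 54°C → primer R is higher.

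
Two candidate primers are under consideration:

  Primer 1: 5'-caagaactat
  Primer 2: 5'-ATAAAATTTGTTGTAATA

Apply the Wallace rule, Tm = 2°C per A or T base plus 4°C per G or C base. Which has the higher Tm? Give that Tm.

Primer 1: A+T=7, G+C=3 → Tm = 2(7)+4(3) = 26°C
Primer 2: A+T=16, G+C=2 → Tm = 2(16)+4(2) = 40°C
26°C vs 40°C → primer 2 is higher.

Primer 2, 40°C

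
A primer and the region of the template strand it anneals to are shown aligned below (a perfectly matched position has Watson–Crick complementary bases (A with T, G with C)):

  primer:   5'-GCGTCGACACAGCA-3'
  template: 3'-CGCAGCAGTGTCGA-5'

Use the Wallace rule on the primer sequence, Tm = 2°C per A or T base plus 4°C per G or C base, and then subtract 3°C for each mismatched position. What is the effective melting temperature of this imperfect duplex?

40°C

Primer base counts: A=4, T=1, G=4, C=5 → A+T=5, G+C=9
Perfect-match Tm = 2(5) + 4(9) = 10 + 36 = 46°C
Mismatches (positions where the bases are not complementary): 2 (at positions 7, 14)
Effective Tm = 46 − 2×3 = 46 − 6 = 40°C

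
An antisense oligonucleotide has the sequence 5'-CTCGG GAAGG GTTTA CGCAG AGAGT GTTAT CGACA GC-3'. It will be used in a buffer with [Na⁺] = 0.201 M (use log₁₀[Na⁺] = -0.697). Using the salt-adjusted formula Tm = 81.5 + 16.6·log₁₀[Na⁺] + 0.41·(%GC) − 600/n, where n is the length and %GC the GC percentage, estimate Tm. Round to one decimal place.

Length n = 37. Counting bases: T=8, C=7, G=13, A=9
G+C = 20, so %GC = 20/37 × 100 = 54.054%
Salt term: 16.6 × (-0.697) = -11.57
GC term: 0.41 × 54.054 = 22.162; length term: −600/37 = −16.216
Tm = 81.5 + (-11.57) + 22.162 − 16.216 = 75.876 → 75.9°C

75.9°C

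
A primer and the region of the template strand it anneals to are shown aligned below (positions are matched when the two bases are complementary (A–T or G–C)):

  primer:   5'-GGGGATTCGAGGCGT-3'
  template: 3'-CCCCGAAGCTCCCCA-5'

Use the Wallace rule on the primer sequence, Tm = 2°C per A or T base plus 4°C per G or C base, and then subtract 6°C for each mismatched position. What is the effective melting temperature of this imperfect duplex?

38°C

Primer base counts: A=2, T=3, G=8, C=2 → A+T=5, G+C=10
Perfect-match Tm = 2(5) + 4(10) = 10 + 40 = 50°C
Mismatches (positions where the bases are not complementary): 2 (at positions 5, 13)
Effective Tm = 50 − 2×6 = 50 − 12 = 38°C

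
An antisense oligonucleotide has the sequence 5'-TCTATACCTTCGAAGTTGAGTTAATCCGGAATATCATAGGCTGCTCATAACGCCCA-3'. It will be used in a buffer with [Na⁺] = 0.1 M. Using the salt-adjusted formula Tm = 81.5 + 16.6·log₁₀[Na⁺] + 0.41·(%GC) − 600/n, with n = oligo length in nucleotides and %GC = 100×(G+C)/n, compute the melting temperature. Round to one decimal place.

71.8°C

Length n = 56. Counting bases: A=16, G=10, T=16, C=14
G+C = 24, so %GC = 24/56 × 100 = 42.857%
Salt term: 16.6 × (-1) = -16.6
GC term: 0.41 × 42.857 = 17.571; length term: −600/56 = −10.714
Tm = 81.5 + (-16.6) + 17.571 − 10.714 = 71.757 → 71.8°C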